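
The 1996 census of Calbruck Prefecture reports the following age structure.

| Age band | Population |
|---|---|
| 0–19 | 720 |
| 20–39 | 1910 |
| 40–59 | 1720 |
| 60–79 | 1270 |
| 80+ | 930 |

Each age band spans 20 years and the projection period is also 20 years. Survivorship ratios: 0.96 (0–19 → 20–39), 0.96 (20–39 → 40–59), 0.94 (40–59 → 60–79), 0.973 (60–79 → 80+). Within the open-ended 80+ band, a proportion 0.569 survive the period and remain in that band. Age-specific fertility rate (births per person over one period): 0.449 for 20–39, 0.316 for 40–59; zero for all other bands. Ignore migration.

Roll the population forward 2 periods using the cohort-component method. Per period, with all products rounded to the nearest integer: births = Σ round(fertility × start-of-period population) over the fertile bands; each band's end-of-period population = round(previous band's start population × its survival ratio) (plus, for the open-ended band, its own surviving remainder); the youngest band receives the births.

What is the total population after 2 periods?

[period 1]
Births: 1910 * 0.449 = 858 ; 1720 * 0.316 = 544 ⇒ total 1402
20–39: 720 * 0.96 = 691
40–59: 1910 * 0.96 = 1834
60–79: 1720 * 0.94 = 1617
80+: 1270 * 0.973 + 930 * 0.569 = 1236 + 529 = 1765
Giving 1402 / 691 / 1834 / 1617 / 1765.
[period 2]
Births: 691 * 0.449 = 310 ; 1834 * 0.316 = 580 ⇒ total 890
20–39: 1402 * 0.96 = 1346
40–59: 691 * 0.96 = 663
60–79: 1834 * 0.94 = 1724
80+: 1617 * 0.973 + 1765 * 0.569 = 1573 + 1004 = 2577
Giving 890 / 1346 / 663 / 1724 / 2577.
Total after period 2: 890 + 1346 + 663 + 1724 + 2577 = 7200

7200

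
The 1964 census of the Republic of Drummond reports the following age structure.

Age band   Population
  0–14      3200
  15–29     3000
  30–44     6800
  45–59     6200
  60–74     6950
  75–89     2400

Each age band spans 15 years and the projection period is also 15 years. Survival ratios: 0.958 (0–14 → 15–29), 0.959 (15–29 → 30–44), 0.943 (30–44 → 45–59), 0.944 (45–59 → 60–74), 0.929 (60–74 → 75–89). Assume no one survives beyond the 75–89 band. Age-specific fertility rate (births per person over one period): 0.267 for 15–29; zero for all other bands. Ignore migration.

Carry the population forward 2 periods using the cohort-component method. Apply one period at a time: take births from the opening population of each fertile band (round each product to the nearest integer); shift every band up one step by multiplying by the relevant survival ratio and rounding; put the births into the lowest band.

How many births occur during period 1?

801

Call the bands 1 to 6, youngest first.
— Period 1 —
Births: 3000 × 0.267 = 801
Band 2: 3200 × 0.958 = 3066
Band 3: 3000 × 0.959 = 2877
Band 4: 6800 × 0.943 = 6412
Band 5: 6200 × 0.944 = 5853
Band 6: 6950 × 0.929 = 6457
→ [801, 3066, 2877, 6412, 5853, 6457]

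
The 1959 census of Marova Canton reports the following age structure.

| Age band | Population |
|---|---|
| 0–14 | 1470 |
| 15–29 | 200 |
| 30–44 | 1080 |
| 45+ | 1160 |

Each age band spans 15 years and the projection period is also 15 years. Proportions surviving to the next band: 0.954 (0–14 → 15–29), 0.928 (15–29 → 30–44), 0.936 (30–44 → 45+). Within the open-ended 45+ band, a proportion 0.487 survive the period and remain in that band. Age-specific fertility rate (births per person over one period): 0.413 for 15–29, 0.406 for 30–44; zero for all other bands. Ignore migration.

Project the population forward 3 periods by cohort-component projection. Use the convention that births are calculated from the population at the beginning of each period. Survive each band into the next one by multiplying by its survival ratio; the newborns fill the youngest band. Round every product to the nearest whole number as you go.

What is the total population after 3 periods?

3496

Numbering the groups 1..4 from youngest to oldest:
[period 1]
Births: 200 × 0.413 = 83, 1080 × 0.406 = 438 — total 521
Group 2: 1470 × 0.954 = 1402
Group 3: 200 × 0.928 = 186
Group 4: 1080 × 0.936 + 1160 × 0.487 = 1011 + 565 = 1576
End of period: [521, 1402, 186, 1576]
[period 2]
Births: 1402 × 0.413 = 579, 186 × 0.406 = 76 — total 655
Group 2: 521 × 0.954 = 497
Group 3: 1402 × 0.928 = 1301
Group 4: 186 × 0.936 + 1576 × 0.487 = 174 + 768 = 942
End of period: [655, 497, 1301, 942]
[period 3]
Births: 497 × 0.413 = 205, 1301 × 0.406 = 528 — total 733
Group 2: 655 × 0.954 = 625
Group 3: 497 × 0.928 = 461
Group 4: 1301 × 0.936 + 942 × 0.487 = 1218 + 459 = 1677
End of period: [733, 625, 461, 1677]
Total after period 3: 733 + 625 + 461 + 1677 = 3496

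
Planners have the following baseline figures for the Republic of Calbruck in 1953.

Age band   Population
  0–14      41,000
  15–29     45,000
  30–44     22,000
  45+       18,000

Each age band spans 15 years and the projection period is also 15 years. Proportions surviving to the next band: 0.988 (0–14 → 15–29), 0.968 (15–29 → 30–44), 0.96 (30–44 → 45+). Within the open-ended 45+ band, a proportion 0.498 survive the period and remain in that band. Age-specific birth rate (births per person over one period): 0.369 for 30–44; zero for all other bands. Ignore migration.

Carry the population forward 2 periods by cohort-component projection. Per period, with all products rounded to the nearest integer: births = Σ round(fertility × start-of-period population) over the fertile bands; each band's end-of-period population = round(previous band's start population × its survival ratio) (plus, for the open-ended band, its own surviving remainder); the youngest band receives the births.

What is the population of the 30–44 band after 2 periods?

39212

Call the groups 1 to 4, youngest first.
Period 1:
Births: 22000 × 0.369 = 8118
Group 2: 41000 × 0.988 = 40508
Group 3: 45000 × 0.968 = 43560
Group 4: 22000 × 0.96 + 18000 × 0.498 = 21120 + 8964 = 30084
Population now: 0–14=8118, 15–29=40508, 30–44=43560, 45+=30084
Period 2:
Births: 43560 × 0.369 = 16074
Group 2: 8118 × 0.988 = 8021
Group 3: 40508 × 0.968 = 39212
Group 4: 43560 × 0.96 + 30084 × 0.498 = 41818 + 14982 = 56800
Population now: 0–14=16074, 15–29=8021, 30–44=39212, 45+=56800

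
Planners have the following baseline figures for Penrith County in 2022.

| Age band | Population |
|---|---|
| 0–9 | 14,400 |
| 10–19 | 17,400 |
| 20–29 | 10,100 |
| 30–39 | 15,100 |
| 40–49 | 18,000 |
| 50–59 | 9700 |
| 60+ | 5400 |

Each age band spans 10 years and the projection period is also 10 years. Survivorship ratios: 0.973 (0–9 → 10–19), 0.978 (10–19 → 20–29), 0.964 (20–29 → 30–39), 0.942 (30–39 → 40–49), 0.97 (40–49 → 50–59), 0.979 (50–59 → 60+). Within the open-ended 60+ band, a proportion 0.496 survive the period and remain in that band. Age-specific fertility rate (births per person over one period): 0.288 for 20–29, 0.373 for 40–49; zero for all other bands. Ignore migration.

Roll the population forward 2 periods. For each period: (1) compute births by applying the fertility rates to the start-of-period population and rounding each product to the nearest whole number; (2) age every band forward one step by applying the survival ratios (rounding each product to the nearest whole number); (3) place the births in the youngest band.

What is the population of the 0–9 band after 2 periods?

— Period 1 —
Births: 10100 × 0.288 = 2909, 18000 × 0.373 = 6714 → 9623
10–19: 14400 × 0.973 = 14011
20–29: 17400 × 0.978 = 17017
30–39: 10100 × 0.964 = 9736
40–49: 15100 × 0.942 = 14224
50–59: 18000 × 0.97 = 17460
60+: 9700 × 0.979 + 5400 × 0.496 = 9496 + 2678 = 12174
End of period: [9623, 14011, 17017, 9736, 14224, 17460, 12174]
— Period 2 —
Births: 17017 × 0.288 = 4901, 14224 × 0.373 = 5306 → 10207
10–19: 9623 × 0.973 = 9363
20–29: 14011 × 0.978 = 13703
30–39: 17017 × 0.964 = 16404
40–49: 9736 × 0.942 = 9171
50–59: 14224 × 0.97 = 13797
60+: 17460 × 0.979 + 12174 × 0.496 = 17093 + 6038 = 23131
End of period: [10207, 9363, 13703, 16404, 9171, 13797, 23131]

10207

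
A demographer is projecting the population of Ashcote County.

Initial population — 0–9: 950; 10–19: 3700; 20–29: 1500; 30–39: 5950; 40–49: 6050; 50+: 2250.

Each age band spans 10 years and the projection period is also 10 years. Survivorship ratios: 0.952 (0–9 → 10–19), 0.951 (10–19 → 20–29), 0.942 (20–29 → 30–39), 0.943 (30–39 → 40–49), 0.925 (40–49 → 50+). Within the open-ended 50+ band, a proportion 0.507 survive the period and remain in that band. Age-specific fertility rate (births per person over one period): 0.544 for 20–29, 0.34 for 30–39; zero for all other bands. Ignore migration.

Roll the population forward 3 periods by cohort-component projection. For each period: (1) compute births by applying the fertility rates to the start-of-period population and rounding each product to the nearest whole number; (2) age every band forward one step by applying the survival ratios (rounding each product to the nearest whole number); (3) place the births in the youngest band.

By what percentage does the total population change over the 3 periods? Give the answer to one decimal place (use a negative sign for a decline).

-21.7

Call the bands 1 to 6, youngest first.
Period 1:
Births: 1500 × 0.544 = 816, 5950 × 0.34 = 2023 ⇒ total 2839
Band 2: 950 × 0.952 = 904
Band 3: 3700 × 0.951 = 3519
Band 4: 1500 × 0.942 = 1413
Band 5: 5950 × 0.943 = 5611
Band 6: 6050 × 0.925 + 2250 × 0.507 = 5596 + 1141 = 6737
Giving 2839 / 904 / 3519 / 1413 / 5611 / 6737.
Period 2:
Births: 3519 × 0.544 = 1914, 1413 × 0.34 = 480 ⇒ total 2394
Band 2: 2839 × 0.952 = 2703
Band 3: 904 × 0.951 = 860
Band 4: 3519 × 0.942 = 3315
Band 5: 1413 × 0.943 = 1332
Band 6: 5611 × 0.925 + 6737 × 0.507 = 5190 + 3416 = 8606
Giving 2394 / 2703 / 860 / 3315 / 1332 / 8606.
Period 3:
Births: 860 × 0.544 = 468, 3315 × 0.34 = 1127 ⇒ total 1595
Band 2: 2394 × 0.952 = 2279
Band 3: 2703 × 0.951 = 2571
Band 4: 860 × 0.942 = 810
Band 5: 3315 × 0.943 = 3126
Band 6: 1332 × 0.925 + 8606 × 0.507 = 1232 + 4363 = 5595
Giving 1595 / 2279 / 2571 / 810 / 3126 / 5595.
Total: 20400 → 15976; change = -4424; percentage change = -21.7%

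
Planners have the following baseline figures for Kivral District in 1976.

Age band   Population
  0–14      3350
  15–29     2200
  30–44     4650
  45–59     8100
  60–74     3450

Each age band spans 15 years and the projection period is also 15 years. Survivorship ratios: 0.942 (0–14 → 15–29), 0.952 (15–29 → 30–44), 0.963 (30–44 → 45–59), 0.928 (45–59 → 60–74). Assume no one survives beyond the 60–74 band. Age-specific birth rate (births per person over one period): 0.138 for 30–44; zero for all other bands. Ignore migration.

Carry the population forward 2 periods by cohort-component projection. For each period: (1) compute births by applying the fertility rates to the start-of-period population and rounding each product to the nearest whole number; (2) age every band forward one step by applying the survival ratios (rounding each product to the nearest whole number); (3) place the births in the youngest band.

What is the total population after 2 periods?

Call the bands 1 to 5, youngest first.
After projecting period 1:
Births: 4650 * 0.138 = 642
Band 2: 3350 * 0.942 = 3156
Band 3: 2200 * 0.952 = 2094
Band 4: 4650 * 0.963 = 4478
Band 5: 8100 * 0.928 = 7517
Population now: 0–14=642, 15–29=3156, 30–44=2094, 45–59=4478, 60–74=7517
After projecting period 2:
Births: 2094 * 0.138 = 289
Band 2: 642 * 0.942 = 605
Band 3: 3156 * 0.952 = 3005
Band 4: 2094 * 0.963 = 2017
Band 5: 4478 * 0.928 = 4156
Population now: 0–14=289, 15–29=605, 30–44=3005, 45–59=2017, 60–74=4156
Total after period 2: 289 + 605 + 3005 + 2017 + 4156 = 10072

10072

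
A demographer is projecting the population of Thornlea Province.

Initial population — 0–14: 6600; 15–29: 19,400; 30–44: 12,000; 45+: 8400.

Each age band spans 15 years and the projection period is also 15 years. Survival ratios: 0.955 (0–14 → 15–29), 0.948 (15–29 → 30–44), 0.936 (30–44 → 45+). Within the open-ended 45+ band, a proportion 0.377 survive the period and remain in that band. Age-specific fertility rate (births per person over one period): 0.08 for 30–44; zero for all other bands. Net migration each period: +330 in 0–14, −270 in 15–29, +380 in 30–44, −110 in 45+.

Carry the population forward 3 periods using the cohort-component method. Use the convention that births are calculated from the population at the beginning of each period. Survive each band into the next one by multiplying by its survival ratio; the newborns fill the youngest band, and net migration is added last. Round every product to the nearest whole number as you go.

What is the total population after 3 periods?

17802

[period 1]
Births: 12000 * 0.08 = 960
15–29: 6600 * 0.955 = 6303
30–44: 19400 * 0.948 = 18391
45+: 12000 * 0.936 + 8400 * 0.377 = 11232 + 3167 = 14399
Net migration: 0–14 + 330 → 1290; 15–29 − 270 → 6033; 30–44 + 380 → 18771; 45+ − 110 → 14289
End of period: [1290, 6033, 18771, 14289]
[period 2]
Births: 18771 * 0.08 = 1502
15–29: 1290 * 0.955 = 1232
30–44: 6033 * 0.948 = 5719
45+: 18771 * 0.936 + 14289 * 0.377 = 17570 + 5387 = 22957
Net migration: 0–14 + 330 → 1832; 15–29 − 270 → 962; 30–44 + 380 → 6099; 45+ − 110 → 22847
End of period: [1832, 962, 6099, 22847]
[period 3]
Births: 6099 * 0.08 = 488
15–29: 1832 * 0.955 = 1750
30–44: 962 * 0.948 = 912
45+: 6099 * 0.936 + 22847 * 0.377 = 5709 + 8613 = 14322
Net migration: 0–14 + 330 → 818; 15–29 − 270 → 1480; 30–44 + 380 → 1292; 45+ − 110 → 14212
End of period: [818, 1480, 1292, 14212]
Total after period 3: 818 + 1480 + 1292 + 14212 = 17802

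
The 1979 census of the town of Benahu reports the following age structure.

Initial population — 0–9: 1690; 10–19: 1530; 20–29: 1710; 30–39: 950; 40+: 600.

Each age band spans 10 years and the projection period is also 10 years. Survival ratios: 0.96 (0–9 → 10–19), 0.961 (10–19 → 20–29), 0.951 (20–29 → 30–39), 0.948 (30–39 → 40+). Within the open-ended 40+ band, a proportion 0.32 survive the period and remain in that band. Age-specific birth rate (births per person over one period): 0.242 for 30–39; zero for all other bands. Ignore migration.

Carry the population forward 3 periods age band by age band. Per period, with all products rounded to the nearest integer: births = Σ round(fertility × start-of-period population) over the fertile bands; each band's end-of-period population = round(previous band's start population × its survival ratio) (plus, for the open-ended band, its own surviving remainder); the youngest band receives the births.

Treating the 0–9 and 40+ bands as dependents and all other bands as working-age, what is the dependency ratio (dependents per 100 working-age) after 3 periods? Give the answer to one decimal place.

109.5

Call the bands 1 to 5, youngest first.
Period 1:
Births: 950 * 0.242 = 230
Band 2: 1690 * 0.96 = 1622
Band 3: 1530 * 0.961 = 1470
Band 4: 1710 * 0.951 = 1626
Band 5: 950 * 0.948 + 600 * 0.32 = 901 + 192 = 1093
Giving 230 / 1622 / 1470 / 1626 / 1093.
Period 2:
Births: 1626 * 0.242 = 393
Band 2: 230 * 0.96 = 221
Band 3: 1622 * 0.961 = 1559
Band 4: 1470 * 0.951 = 1398
Band 5: 1626 * 0.948 + 1093 * 0.32 = 1541 + 350 = 1891
Giving 393 / 221 / 1559 / 1398 / 1891.
Period 3:
Births: 1398 * 0.242 = 338
Band 2: 393 * 0.96 = 377
Band 3: 221 * 0.961 = 212
Band 4: 1559 * 0.951 = 1483
Band 5: 1398 * 0.948 + 1891 * 0.32 = 1325 + 605 = 1930
Giving 338 / 377 / 212 / 1483 / 1930.
Dependents (band 0–9 + band 40+) = 338 + 1930 = 2268; working-age = 2072; ratio = 2268/2072 × 100 = 109.5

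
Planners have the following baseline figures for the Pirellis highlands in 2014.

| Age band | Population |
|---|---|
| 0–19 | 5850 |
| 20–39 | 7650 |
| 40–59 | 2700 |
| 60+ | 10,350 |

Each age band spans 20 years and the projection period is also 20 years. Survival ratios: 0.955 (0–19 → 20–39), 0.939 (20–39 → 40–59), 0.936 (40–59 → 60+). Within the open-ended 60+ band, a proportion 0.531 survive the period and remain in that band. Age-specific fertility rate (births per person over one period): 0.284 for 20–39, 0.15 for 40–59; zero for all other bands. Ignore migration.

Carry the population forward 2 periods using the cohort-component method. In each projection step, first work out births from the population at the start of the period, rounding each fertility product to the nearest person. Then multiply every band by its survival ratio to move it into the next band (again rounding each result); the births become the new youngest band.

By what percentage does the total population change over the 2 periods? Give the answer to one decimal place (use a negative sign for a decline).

-19.6

Period 1.
Births: 7650 × 0.284 = 2173  |  2700 × 0.15 = 405 — total 2578
20–39: 5850 × 0.955 = 5587
40–59: 7650 × 0.939 = 7183
60+: 2700 × 0.936 + 10350 × 0.531 = 2527 + 5496 = 8023
→ [2578, 5587, 7183, 8023]
Period 2.
Births: 5587 × 0.284 = 1587  |  7183 × 0.15 = 1077 — total 2664
20–39: 2578 × 0.955 = 2462
40–59: 5587 × 0.939 = 5246
60+: 7183 × 0.936 + 8023 × 0.531 = 6723 + 4260 = 10983
→ [2664, 2462, 5246, 10983]
Total: 26550 → 21355; change = -5195; percentage change = -19.6%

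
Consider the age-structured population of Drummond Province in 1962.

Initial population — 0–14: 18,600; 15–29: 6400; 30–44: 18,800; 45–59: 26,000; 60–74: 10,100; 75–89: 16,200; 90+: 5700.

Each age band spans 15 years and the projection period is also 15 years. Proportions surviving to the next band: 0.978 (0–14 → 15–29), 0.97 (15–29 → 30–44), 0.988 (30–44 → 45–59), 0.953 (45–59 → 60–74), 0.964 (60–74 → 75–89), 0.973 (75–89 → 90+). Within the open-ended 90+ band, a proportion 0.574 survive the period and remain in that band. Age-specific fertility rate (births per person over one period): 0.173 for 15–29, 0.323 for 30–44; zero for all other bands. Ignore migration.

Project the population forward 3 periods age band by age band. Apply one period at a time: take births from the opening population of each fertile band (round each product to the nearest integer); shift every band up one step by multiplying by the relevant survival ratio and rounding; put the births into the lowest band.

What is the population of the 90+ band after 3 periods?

34950

Call the bands 1 to 7, youngest first.
Period 1:
Births: 6400 × 0.173 = 1107 ; 18800 × 0.323 = 6072 → 7179
Band 2: 18600 × 0.978 = 18191
Band 3: 6400 × 0.97 = 6208
Band 4: 18800 × 0.988 = 18574
Band 5: 26000 × 0.953 = 24778
Band 6: 10100 × 0.964 = 9736
Band 7: 16200 × 0.973 + 5700 × 0.574 = 15763 + 3272 = 19035
End of period: [7179, 18191, 6208, 18574, 24778, 9736, 19035]
Period 2:
Births: 18191 × 0.173 = 3147 ; 6208 × 0.323 = 2005 → 5152
Band 2: 7179 × 0.978 = 7021
Band 3: 18191 × 0.97 = 17645
Band 4: 6208 × 0.988 = 6134
Band 5: 18574 × 0.953 = 17701
Band 6: 24778 × 0.964 = 23886
Band 7: 9736 × 0.973 + 19035 × 0.574 = 9473 + 10926 = 20399
End of period: [5152, 7021, 17645, 6134, 17701, 23886, 20399]
Period 3:
Births: 7021 × 0.173 = 1215 ; 17645 × 0.323 = 5699 → 6914
Band 2: 5152 × 0.978 = 5039
Band 3: 7021 × 0.97 = 6810
Band 4: 17645 × 0.988 = 17433
Band 5: 6134 × 0.953 = 5846
Band 6: 17701 × 0.964 = 17064
Band 7: 23886 × 0.973 + 20399 × 0.574 = 23241 + 11709 = 34950
End of period: [6914, 5039, 6810, 17433, 5846, 17064, 34950]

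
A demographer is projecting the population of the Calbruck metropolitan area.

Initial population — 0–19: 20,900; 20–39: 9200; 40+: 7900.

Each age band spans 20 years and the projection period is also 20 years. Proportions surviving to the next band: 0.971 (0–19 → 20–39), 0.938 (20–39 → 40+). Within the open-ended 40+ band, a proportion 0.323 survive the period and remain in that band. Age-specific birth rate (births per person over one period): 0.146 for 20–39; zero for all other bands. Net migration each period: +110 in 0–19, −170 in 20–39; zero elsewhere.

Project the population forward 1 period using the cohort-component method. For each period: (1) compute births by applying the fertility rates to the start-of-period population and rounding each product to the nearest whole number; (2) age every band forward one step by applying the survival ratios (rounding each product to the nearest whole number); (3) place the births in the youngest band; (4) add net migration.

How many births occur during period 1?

Period 1.
Births: 9200 × 0.146 = 1343
20–39: 20900 × 0.971 = 20294
40+: 9200 × 0.938 + 7900 × 0.323 = 8630 + 2552 = 11182
Net migration: 0–19 + 110 → 1453; 20–39 − 170 → 20124
Population now: 0–19=1453, 20–39=20124, 40+=11182

1343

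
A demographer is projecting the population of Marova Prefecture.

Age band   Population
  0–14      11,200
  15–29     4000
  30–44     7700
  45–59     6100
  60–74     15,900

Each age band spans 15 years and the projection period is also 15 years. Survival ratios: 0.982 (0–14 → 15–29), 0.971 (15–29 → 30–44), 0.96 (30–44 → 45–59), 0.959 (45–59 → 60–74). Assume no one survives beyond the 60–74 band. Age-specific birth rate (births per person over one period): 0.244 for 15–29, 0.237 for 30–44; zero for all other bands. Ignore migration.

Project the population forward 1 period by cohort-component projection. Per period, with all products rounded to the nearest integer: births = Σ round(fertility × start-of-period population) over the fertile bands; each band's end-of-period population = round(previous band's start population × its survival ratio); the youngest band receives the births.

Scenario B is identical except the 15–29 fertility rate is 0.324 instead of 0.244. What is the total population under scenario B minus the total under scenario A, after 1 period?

Let band 1 be 0–14 through band 5 = 60–74.
Period 1.
Births: 4000 × 0.244 = 976  |  7700 × 0.237 = 1825 — total 2801
Band 2: 11200 × 0.982 = 10998
Band 3: 4000 × 0.971 = 3884
Band 4: 7700 × 0.96 = 7392
Band 5: 6100 × 0.959 = 5850
→ [2801, 10998, 3884, 7392, 5850]
Scenario A total after 1 period: 30925
Scenario B projection —
Period 1.
Births: 4000 × 0.324 = 1296  |  7700 × 0.237 = 1825 — total 3121
Band 2: 11200 × 0.982 = 10998
Band 3: 4000 × 0.971 = 3884
Band 4: 7700 × 0.96 = 7392
Band 5: 6100 × 0.959 = 5850
→ [3121, 10998, 3884, 7392, 5850]
Scenario B total after 1 period: 31245
Difference B − A = 31245 − 30925 = 320

320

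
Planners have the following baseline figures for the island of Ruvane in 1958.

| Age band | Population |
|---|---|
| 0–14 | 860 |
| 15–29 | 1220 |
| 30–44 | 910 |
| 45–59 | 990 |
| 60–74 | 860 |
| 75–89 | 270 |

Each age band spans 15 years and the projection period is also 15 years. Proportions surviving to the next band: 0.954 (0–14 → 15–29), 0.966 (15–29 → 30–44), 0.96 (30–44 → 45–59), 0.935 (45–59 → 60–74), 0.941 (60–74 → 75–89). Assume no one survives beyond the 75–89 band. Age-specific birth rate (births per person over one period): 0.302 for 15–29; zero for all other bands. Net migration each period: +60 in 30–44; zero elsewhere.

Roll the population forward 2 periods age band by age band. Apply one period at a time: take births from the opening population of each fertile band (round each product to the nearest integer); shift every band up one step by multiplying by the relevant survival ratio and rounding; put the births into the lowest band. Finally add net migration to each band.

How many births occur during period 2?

248

[period 1]
Births: 1220 × 0.302 = 368
15–29: 860 × 0.954 = 820
30–44: 1220 × 0.966 = 1179
45–59: 910 × 0.96 = 874
60–74: 990 × 0.935 = 926
75–89: 860 × 0.941 = 809
Net migration: 30–44 + 60 → 1239
Giving 368 / 820 / 1239 / 874 / 926 / 809.
[period 2]
Births: 820 × 0.302 = 248
15–29: 368 × 0.954 = 351
30–44: 820 × 0.966 = 792
45–59: 1239 × 0.96 = 1189
60–74: 874 × 0.935 = 817
75–89: 926 × 0.941 = 871
Net migration: 30–44 + 60 → 852
Giving 248 / 351 / 852 / 1189 / 817 / 871.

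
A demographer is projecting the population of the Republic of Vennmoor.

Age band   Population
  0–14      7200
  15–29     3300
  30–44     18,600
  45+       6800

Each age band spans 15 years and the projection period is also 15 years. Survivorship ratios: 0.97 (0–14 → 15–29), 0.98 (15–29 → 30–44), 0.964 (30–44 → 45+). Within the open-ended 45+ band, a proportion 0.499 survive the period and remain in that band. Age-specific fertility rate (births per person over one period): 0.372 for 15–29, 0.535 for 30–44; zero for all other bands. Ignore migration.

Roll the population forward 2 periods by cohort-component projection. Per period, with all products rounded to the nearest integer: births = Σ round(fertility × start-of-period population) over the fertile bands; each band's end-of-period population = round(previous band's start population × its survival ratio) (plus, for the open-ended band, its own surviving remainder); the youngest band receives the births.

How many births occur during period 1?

Numbering the bands 1..4 from youngest to oldest:
After projecting period 1:
Births: 3300 × 0.372 = 1228  |  18600 × 0.535 = 9951 ⇒ total 11179
Band 2: 7200 × 0.97 = 6984
Band 3: 3300 × 0.98 = 3234
Band 4: 18600 × 0.964 + 6800 × 0.499 = 17930 + 3393 = 21323
End of period: [11179, 6984, 3234, 21323]

11179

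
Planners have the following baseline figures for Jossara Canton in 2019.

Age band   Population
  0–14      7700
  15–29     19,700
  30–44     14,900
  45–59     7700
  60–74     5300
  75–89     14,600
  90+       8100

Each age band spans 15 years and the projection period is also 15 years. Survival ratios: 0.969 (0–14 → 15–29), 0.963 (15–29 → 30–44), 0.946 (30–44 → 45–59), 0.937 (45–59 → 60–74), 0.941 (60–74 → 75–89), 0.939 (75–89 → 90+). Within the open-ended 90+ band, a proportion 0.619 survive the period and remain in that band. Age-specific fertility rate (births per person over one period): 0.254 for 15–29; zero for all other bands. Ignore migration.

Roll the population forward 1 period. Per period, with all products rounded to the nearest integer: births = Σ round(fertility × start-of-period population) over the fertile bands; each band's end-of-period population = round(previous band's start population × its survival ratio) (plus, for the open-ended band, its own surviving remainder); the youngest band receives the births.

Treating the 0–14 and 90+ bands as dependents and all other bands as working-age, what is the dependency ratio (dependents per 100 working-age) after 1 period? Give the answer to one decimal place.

45.0

— Period 1 —
Births: 19700 * 0.254 = 5004
15–29: 7700 * 0.969 = 7461
30–44: 19700 * 0.963 = 18971
45–59: 14900 * 0.946 = 14095
60–74: 7700 * 0.937 = 7215
75–89: 5300 * 0.941 = 4987
90+: 14600 * 0.939 + 8100 * 0.619 = 13709 + 5014 = 18723
End of period: [5004, 7461, 18971, 14095, 7215, 4987, 18723]
Dependents (band 0–14 + band 90+) = 5004 + 18723 = 23727; working-age = 52729; ratio = 23727/52729 × 100 = 45.0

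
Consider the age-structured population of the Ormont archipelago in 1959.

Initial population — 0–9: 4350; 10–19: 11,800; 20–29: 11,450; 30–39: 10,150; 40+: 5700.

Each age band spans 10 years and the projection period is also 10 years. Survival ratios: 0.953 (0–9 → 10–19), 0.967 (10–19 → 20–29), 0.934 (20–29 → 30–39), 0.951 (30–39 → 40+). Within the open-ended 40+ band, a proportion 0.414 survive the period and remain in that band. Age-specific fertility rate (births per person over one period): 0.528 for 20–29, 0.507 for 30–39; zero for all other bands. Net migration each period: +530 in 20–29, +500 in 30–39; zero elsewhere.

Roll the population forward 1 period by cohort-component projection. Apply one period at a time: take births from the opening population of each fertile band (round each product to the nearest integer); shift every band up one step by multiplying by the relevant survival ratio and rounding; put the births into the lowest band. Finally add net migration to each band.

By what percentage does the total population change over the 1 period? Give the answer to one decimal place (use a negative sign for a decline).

Let band 1 be 0–9 through band 5 = 40+.
Period 1.
Births: 11450 × 0.528 = 6046  |  10150 × 0.507 = 5146 → total 11192
Band 2: 4350 × 0.953 = 4146
Band 3: 11800 × 0.967 = 11411
Band 4: 11450 × 0.934 = 10694
Band 5: 10150 × 0.951 + 5700 × 0.414 = 9653 + 2360 = 12013
Net migration: Band 3 + 530 → 11941; Band 4 + 500 → 11194
End of period: [11192, 4146, 11941, 11194, 12013]
Total: 43450 → 50486; change = 7036; percentage change = 16.2%

16.2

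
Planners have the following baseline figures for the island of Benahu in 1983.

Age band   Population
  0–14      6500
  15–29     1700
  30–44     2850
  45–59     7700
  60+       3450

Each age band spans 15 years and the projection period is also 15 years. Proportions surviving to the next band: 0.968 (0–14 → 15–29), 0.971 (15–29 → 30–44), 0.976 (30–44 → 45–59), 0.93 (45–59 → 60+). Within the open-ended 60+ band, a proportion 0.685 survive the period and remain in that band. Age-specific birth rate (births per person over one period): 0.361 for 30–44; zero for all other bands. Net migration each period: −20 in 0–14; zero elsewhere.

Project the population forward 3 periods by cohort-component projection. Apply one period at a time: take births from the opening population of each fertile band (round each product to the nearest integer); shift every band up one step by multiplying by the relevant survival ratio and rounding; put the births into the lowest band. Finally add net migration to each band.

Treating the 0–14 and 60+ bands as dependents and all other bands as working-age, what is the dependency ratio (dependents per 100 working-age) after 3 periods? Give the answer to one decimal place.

Let band 1 be 0–14 through band 5 = 60+.
After projecting period 1:
Births: 2850 × 0.361 = 1029
Band 2: 6500 × 0.968 = 6292
Band 3: 1700 × 0.971 = 1651
Band 4: 2850 × 0.976 = 2782
Band 5: 7700 × 0.93 + 3450 × 0.685 = 7161 + 2363 = 9524
Net migration: Band 1 − 20 → 1009
Population now: 0–14=1009, 15–29=6292, 30–44=1651, 45–59=2782, 60+=9524
After projecting period 2:
Births: 1651 × 0.361 = 596
Band 2: 1009 × 0.968 = 977
Band 3: 6292 × 0.971 = 6110
Band 4: 1651 × 0.976 = 1611
Band 5: 2782 × 0.93 + 9524 × 0.685 = 2587 + 6524 = 9111
Net migration: Band 1 − 20 → 576
Population now: 0–14=576, 15–29=977, 30–44=6110, 45–59=1611, 60+=9111
After projecting period 3:
Births: 6110 × 0.361 = 2206
Band 2: 576 × 0.968 = 558
Band 3: 977 × 0.971 = 949
Band 4: 6110 × 0.976 = 5963
Band 5: 1611 × 0.93 + 9111 × 0.685 = 1498 + 6241 = 7739
Net migration: Band 1 − 20 → 2186
Population now: 0–14=2186, 15–29=558, 30–44=949, 45–59=5963, 60+=7739
Dependents (band 0–14 + band 60+) = 2186 + 7739 = 9925; working-age = 7470; ratio = 9925/7470 × 100 = 132.9

132.9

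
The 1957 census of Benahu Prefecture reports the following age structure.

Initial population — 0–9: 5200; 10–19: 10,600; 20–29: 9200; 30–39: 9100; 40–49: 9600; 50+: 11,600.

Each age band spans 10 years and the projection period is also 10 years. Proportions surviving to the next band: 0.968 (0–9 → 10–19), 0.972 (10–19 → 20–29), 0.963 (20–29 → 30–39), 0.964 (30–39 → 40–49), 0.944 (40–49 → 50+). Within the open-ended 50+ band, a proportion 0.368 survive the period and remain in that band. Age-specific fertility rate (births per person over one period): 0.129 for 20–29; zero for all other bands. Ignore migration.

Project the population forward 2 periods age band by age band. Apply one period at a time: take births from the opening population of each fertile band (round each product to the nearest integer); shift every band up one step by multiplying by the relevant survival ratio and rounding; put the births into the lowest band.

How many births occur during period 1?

Call the bands 1 to 6, youngest first.
[period 1]
Births: 9200 * 0.129 = 1187
Band 2: 5200 * 0.968 = 5034
Band 3: 10600 * 0.972 = 10303
Band 4: 9200 * 0.963 = 8860
Band 5: 9100 * 0.964 = 8772
Band 6: 9600 * 0.944 + 11600 * 0.368 = 9062 + 4269 = 13331
→ [1187, 5034, 10303, 8860, 8772, 13331]

1187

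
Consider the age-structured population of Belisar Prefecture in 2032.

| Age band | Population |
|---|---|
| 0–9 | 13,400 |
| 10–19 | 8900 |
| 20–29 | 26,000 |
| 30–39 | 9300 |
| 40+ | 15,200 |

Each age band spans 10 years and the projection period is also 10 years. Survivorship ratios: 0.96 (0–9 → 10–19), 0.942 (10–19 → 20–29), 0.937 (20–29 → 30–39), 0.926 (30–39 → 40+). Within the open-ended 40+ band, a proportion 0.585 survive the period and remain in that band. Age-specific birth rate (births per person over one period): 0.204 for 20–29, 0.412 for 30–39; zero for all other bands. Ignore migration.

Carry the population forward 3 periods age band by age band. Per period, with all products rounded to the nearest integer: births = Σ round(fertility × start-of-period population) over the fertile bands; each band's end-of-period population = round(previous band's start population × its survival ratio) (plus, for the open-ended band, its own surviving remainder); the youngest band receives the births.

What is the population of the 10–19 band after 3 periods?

(Bands numbered youngest = 1 to oldest = 5.)
Period 1:
Births: 26000 × 0.204 = 5304 ; 9300 × 0.412 = 3832 → total 9136
Band 2: 13400 × 0.96 = 12864
Band 3: 8900 × 0.942 = 8384
Band 4: 26000 × 0.937 = 24362
Band 5: 9300 × 0.926 + 15200 × 0.585 = 8612 + 8892 = 17504
End of period: [9136, 12864, 8384, 24362, 17504]
Period 2:
Births: 8384 × 0.204 = 1710 ; 24362 × 0.412 = 10037 → total 11747
Band 2: 9136 × 0.96 = 8771
Band 3: 12864 × 0.942 = 12118
Band 4: 8384 × 0.937 = 7856
Band 5: 24362 × 0.926 + 17504 × 0.585 = 22559 + 10240 = 32799
End of period: [11747, 8771, 12118, 7856, 32799]
Period 3:
Births: 12118 × 0.204 = 2472 ; 7856 × 0.412 = 3237 → total 5709
Band 2: 11747 × 0.96 = 11277
Band 3: 8771 × 0.942 = 8262
Band 4: 12118 × 0.937 = 11355
Band 5: 7856 × 0.926 + 32799 × 0.585 = 7275 + 19187 = 26462
End of period: [5709, 11277, 8262, 11355, 26462]

11277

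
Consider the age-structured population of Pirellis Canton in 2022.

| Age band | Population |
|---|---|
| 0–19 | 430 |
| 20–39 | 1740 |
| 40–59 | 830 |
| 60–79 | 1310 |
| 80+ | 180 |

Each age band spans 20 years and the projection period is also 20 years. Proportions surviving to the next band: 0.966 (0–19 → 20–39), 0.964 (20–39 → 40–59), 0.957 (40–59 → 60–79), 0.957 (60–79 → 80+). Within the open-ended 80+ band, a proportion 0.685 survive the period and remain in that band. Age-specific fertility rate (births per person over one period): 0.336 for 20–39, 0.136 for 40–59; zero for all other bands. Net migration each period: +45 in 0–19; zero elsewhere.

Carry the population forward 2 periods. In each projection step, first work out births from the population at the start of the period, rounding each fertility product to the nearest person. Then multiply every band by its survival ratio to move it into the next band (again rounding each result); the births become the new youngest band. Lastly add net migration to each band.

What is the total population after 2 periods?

4838

Period 1.
Births: 1740 * 0.336 = 585  |  830 * 0.136 = 113 — total 698
20–39: 430 * 0.966 = 415
40–59: 1740 * 0.964 = 1677
60–79: 830 * 0.957 = 794
80+: 1310 * 0.957 + 180 * 0.685 = 1254 + 123 = 1377
Net migration: 0–19 + 45 → 743
Giving 743 / 415 / 1677 / 794 / 1377.
Period 2.
Births: 415 * 0.336 = 139  |  1677 * 0.136 = 228 — total 367
20–39: 743 * 0.966 = 718
40–59: 415 * 0.964 = 400
60–79: 1677 * 0.957 = 1605
80+: 794 * 0.957 + 1377 * 0.685 = 760 + 943 = 1703
Net migration: 0–19 + 45 → 412
Giving 412 / 718 / 400 / 1605 / 1703.
Total after period 2: 412 + 718 + 400 + 1605 + 1703 = 4838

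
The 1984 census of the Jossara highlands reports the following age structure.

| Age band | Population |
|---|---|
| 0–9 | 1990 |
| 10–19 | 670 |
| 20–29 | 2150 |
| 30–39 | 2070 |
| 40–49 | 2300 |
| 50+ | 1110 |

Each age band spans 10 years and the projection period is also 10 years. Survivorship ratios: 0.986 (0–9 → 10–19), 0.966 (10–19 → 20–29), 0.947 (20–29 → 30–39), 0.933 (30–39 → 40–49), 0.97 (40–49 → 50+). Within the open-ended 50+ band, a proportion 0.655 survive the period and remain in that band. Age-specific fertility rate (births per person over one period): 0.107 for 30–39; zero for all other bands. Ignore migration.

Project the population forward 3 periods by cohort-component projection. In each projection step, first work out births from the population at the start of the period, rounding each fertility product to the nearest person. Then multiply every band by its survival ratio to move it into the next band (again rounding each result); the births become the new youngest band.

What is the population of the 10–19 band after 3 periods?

215

Let band 1 be 0–9 through band 6 = 50+.
After projecting period 1:
Births: 2070 × 0.107 = 221
Band 2: 1990 × 0.986 = 1962
Band 3: 670 × 0.966 = 647
Band 4: 2150 × 0.947 = 2036
Band 5: 2070 × 0.933 = 1931
Band 6: 2300 × 0.97 + 1110 × 0.655 = 2231 + 727 = 2958
Giving 221 / 1962 / 647 / 2036 / 1931 / 2958.
After projecting period 2:
Births: 2036 × 0.107 = 218
Band 2: 221 × 0.986 = 218
Band 3: 1962 × 0.966 = 1895
Band 4: 647 × 0.947 = 613
Band 5: 2036 × 0.933 = 1900
Band 6: 1931 × 0.97 + 2958 × 0.655 = 1873 + 1937 = 3810
Giving 218 / 218 / 1895 / 613 / 1900 / 3810.
After projecting period 3:
Births: 613 × 0.107 = 66
Band 2: 218 × 0.986 = 215
Band 3: 218 × 0.966 = 211
Band 4: 1895 × 0.947 = 1795
Band 5: 613 × 0.933 = 572
Band 6: 1900 × 0.97 + 3810 × 0.655 = 1843 + 2496 = 4339
Giving 66 / 215 / 211 / 1795 / 572 / 4339.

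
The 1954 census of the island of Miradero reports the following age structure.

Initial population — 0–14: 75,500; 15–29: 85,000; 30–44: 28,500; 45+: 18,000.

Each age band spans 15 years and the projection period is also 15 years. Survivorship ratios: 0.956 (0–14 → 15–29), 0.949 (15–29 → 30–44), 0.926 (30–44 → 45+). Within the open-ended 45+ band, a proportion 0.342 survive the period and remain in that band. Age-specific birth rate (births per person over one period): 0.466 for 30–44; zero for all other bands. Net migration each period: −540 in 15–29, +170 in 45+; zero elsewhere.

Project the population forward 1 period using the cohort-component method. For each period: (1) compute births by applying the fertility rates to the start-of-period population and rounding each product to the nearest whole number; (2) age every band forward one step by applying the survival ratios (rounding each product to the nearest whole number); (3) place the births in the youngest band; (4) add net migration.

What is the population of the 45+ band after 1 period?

Period 1:
Births: 28500 × 0.466 = 13281
15–29: 75500 × 0.956 = 72178
30–44: 85000 × 0.949 = 80665
45+: 28500 × 0.926 + 18000 × 0.342 = 26391 + 6156 = 32547
Net migration: 15–29 − 540 → 71638; 45+ + 170 → 32717
End of period: [13281, 71638, 80665, 32717]

32717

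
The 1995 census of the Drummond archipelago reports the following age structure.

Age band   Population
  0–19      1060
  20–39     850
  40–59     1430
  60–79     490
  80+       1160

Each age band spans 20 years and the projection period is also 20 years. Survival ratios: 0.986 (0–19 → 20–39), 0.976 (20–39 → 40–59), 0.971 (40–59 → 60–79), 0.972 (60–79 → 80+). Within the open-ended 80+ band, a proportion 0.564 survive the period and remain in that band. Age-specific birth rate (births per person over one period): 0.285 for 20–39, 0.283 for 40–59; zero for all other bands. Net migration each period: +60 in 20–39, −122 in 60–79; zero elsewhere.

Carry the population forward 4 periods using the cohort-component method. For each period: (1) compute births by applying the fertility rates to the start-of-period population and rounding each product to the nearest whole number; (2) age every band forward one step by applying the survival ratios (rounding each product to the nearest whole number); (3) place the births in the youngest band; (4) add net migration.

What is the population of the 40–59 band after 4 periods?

588

Period 1:
Births: 850 × 0.285 = 242 ; 1430 × 0.283 = 405 → total 647
20–39: 1060 × 0.986 = 1045
40–59: 850 × 0.976 = 830
60–79: 1430 × 0.971 = 1389
80+: 490 × 0.972 + 1160 × 0.564 = 476 + 654 = 1130
Net migration: 20–39 + 60 → 1105; 60–79 − 122 → 1267
Population now: 0–19=647, 20–39=1105, 40–59=830, 60–79=1267, 80+=1130
Period 2:
Births: 1105 × 0.285 = 315 ; 830 × 0.283 = 235 → total 550
20–39: 647 × 0.986 = 638
40–59: 1105 × 0.976 = 1078
60–79: 830 × 0.971 = 806
80+: 1267 × 0.972 + 1130 × 0.564 = 1232 + 637 = 1869
Net migration: 20–39 + 60 → 698; 60–79 − 122 → 684
Population now: 0–19=550, 20–39=698, 40–59=1078, 60–79=684, 80+=1869
Period 3:
Births: 698 × 0.285 = 199 ; 1078 × 0.283 = 305 → total 504
20–39: 550 × 0.986 = 542
40–59: 698 × 0.976 = 681
60–79: 1078 × 0.971 = 1047
80+: 684 × 0.972 + 1869 × 0.564 = 665 + 1054 = 1719
Net migration: 20–39 + 60 → 602; 60–79 − 122 → 925
Population now: 0–19=504, 20–39=602, 40–59=681, 60–79=925, 80+=1719
Period 4:
Births: 602 × 0.285 = 172 ; 681 × 0.283 = 193 → total 365
20–39: 504 × 0.986 = 497
40–59: 602 × 0.976 = 588
60–79: 681 × 0.971 = 661
80+: 925 × 0.972 + 1719 × 0.564 = 899 + 970 = 1869
Net migration: 20–39 + 60 → 557; 60–79 − 122 → 539
Population now: 0–19=365, 20–39=557, 40–59=588, 60–79=539, 80+=1869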